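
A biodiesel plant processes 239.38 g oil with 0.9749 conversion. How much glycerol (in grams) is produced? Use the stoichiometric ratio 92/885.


glycerol = oil * conv * (92/885)
= 239.38 * 0.9749 * 92 / 885
= 24.2601 g

24.2601 g


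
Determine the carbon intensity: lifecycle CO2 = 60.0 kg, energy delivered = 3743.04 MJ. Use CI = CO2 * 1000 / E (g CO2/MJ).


CI = CO2 * 1000 / E
= 60.0 * 1000 / 3743.04
= 16.0298 g CO2/MJ

16.0298 g CO2/MJ


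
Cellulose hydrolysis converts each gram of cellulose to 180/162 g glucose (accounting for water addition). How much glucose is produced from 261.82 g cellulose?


glucose = cellulose * 180/162
= 261.82 * 180/162
= 290.9111 g

290.9111 g


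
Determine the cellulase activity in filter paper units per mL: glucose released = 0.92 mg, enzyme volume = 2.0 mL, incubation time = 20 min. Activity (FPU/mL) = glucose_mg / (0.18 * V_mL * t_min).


Activity = glucose_mg / (0.18 mg/umol * V_mL * t_min)
= 0.92 / (0.18 * 2.0 * 20)
= 0.1278 FPU/mL

0.1278 FPU/mL


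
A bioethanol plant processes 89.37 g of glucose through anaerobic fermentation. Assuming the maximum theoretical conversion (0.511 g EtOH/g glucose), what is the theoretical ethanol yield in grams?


Theoretical ethanol yield: m_EtOH = 0.511 * m_glucose
m_EtOH = 0.511 * 89.37 = 45.6681 g

45.6681 g


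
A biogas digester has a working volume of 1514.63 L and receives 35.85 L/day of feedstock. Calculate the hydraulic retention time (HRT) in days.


HRT = V / Q
= 1514.63 / 35.85
= 42.2491 days

42.2491 days


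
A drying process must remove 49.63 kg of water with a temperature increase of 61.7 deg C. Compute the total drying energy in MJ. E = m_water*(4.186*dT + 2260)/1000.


E = m_water * (4.186 * dT + 2260) / 1000
= 49.63 * (4.186 * 61.7 + 2260) / 1000
= 124.9820 MJ

124.9820 MJ


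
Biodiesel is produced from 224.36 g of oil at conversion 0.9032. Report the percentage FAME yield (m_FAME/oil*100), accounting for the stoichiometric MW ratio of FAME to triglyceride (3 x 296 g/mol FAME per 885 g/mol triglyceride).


m_FAME = oil * conv * (3 * 296 / 885) = oil * conv * (888/885)
= 224.36 * 0.9032 * 888 / 885
= 203.3289 g
Y = m_FAME / oil * 100 = conv * (888/885) * 100
= 0.9032 * 888 / 885 * 100
= 90.63%

90.63%


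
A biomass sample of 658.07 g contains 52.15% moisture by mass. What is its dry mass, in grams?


Wd = Ww * (1 - MC/100)
= 658.07 * (1 - 52.15/100)
= 314.8865 g

314.8865 g


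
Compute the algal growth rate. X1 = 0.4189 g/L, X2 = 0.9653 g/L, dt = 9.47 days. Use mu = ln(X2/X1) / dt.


mu = ln(X2/X1) / dt
= ln(0.9653/0.4189) / 9.47
= 0.0882 per day

0.0882 per day


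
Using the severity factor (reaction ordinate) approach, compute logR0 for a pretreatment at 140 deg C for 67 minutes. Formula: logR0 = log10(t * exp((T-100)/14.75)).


logR0 = log10(t * exp((T - 100) / 14.75))
= log10(67 * exp((140 - 100) / 14.75))
= 3.0038

3.0038


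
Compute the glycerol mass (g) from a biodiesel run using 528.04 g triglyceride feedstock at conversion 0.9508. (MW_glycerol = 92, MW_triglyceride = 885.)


glycerol = oil * conv * (92/885)
= 528.04 * 0.9508 * 92 / 885
= 52.1916 g

52.1916 g


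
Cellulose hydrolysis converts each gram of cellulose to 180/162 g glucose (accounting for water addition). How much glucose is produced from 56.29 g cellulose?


glucose = cellulose * 180/162
= 56.29 * 180/162
= 62.5444 g

62.5444 g


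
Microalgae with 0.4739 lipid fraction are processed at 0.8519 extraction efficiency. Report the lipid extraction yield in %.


Y = lipid_content * extraction_eff * 100
= 0.4739 * 0.8519 * 100
= 40.3715%

40.3715%


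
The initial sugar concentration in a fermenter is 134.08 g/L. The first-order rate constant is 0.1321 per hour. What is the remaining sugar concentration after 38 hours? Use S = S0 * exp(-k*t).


S = S0 * exp(-k * t)
S = 134.08 * exp(-0.1321 * 38)
S = 0.8857 g/L

0.8857 g/L


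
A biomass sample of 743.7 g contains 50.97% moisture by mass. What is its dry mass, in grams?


Wd = Ww * (1 - MC/100)
= 743.7 * (1 - 50.97/100)
= 364.6361 g

364.6361 g


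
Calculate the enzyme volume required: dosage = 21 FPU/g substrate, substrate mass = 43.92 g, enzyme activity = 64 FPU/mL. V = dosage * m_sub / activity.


V = dosage * m_sub / activity
V = 21 * 43.92 / 64
V = 14.4113 mL

14.4113 mL


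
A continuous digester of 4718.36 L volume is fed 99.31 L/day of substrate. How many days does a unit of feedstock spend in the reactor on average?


HRT = V / Q
= 4718.36 / 99.31
= 47.5114 days

47.5114 days


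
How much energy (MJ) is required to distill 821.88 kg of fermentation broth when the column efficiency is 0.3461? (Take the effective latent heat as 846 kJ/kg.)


E = m * 846 / (eta * 1000)
= 821.88 * 846 / (0.3461 * 1000)
= 2008.9872 MJ

2008.9872 MJ


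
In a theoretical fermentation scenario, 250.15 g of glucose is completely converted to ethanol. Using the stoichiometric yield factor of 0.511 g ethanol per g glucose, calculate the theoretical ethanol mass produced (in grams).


Theoretical ethanol yield: m_EtOH = 0.511 * m_glucose
m_EtOH = 0.511 * 250.15 = 127.8267 g

127.8267 g


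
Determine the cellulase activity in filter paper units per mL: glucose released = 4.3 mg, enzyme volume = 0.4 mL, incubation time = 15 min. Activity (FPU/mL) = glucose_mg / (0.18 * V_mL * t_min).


Activity = glucose_mg / (0.18 mg/umol * V_mL * t_min)
= 4.3 / (0.18 * 0.4 * 15)
= 3.9815 FPU/mL

3.9815 FPU/mL


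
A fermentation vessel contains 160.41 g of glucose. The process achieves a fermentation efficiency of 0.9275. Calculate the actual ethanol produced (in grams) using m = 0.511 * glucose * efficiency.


Actual ethanol: m = 0.511 * 160.41 * 0.9275
m = 76.0267 g

76.0267 g


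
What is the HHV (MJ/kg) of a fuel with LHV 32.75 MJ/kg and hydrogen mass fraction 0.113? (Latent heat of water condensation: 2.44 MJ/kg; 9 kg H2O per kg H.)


HHV = LHV + H_frac * 9 * 2.44
= 32.75 + 0.113 * 9 * 2.44
= 35.2315 MJ/kg

35.2315 MJ/kg


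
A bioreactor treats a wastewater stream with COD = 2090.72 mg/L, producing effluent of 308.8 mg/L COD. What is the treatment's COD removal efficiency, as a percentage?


eta = (COD_in - COD_out) / COD_in * 100
= (2090.72 - 308.8) / 2090.72 * 100
= 85.2300%

85.2300%


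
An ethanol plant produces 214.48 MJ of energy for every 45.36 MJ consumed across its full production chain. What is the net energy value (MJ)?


NEV = E_out - E_in
= 214.48 - 45.36
= 169.1200 MJ

169.1200 MJ


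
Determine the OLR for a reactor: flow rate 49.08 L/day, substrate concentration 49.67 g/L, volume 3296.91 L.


OLR = Q * S / V
= 49.08 * 49.67 / 3296.91
= 0.7394 g/L/day

0.7394 g/L/day


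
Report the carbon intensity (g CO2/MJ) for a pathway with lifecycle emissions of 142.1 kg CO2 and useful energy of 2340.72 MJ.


CI = CO2 * 1000 / E
= 142.1 * 1000 / 2340.72
= 60.7078 g CO2/MJ

60.7078 g CO2/MJ


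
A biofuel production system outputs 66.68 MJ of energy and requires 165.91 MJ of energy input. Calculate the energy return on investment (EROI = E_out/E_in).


EROI = E_out / E_in
= 66.68 / 165.91
= 0.4019

0.4019


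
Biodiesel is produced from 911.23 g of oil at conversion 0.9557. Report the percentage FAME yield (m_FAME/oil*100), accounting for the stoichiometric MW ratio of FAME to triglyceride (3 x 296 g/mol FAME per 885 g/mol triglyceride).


m_FAME = oil * conv * (3 * 296 / 885) = oil * conv * (888/885)
= 911.23 * 0.9557 * 888 / 885
= 873.8146 g
Y = m_FAME / oil * 100 = conv * (888/885) * 100
= 0.9557 * 888 / 885 * 100
= 95.89%

95.89%


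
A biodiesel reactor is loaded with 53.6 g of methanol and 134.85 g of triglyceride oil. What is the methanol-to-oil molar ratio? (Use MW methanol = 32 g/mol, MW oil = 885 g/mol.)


Molar ratio = n_MeOH / n_oil = (MeOH/32) / (oil/885) = (MeOH * 885) / (32 * oil)
= (53.6 * 885) / (32 * 134.85)
= 10.9928

10.9928


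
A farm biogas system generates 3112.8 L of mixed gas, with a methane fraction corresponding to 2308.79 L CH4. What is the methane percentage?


CH4% = V_CH4 / V_total * 100
= 2308.79 / 3112.8 * 100
= 74.1708%

74.1708%


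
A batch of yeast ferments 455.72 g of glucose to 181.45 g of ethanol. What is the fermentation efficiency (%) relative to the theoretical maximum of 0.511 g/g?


Fermentation efficiency = (actual / (0.511 * glucose)) * 100
= (181.45 / (0.511 * 455.72)) * 100
= 77.9180%

77.9180%


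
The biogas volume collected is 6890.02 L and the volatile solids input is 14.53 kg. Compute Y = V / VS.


Y = V / VS
= 6890.02 / 14.53
= 474.1927 L/kg VS

474.1927 L/kg VS


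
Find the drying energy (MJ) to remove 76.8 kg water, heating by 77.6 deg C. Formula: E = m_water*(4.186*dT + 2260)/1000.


E = m_water * (4.186 * dT + 2260) / 1000
= 76.8 * (4.186 * 77.6 + 2260) / 1000
= 198.5152 MJ

198.5152 MJ


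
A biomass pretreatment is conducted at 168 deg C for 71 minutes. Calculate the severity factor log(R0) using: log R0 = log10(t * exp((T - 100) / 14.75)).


logR0 = log10(t * exp((T - 100) / 14.75))
= log10(71 * exp((168 - 100) / 14.75))
= 3.8534

3.8534


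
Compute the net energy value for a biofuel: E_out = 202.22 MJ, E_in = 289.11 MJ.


NEV = E_out - E_in
= 202.22 - 289.11
= -86.8900 MJ

-86.8900 MJ


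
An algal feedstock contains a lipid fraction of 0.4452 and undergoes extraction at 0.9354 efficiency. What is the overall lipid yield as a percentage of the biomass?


Y = lipid_content * extraction_eff * 100
= 0.4452 * 0.9354 * 100
= 41.6440%

41.6440%


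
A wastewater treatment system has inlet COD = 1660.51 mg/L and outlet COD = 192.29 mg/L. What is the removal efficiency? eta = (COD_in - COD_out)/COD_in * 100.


eta = (COD_in - COD_out) / COD_in * 100
= (1660.51 - 192.29) / 1660.51 * 100
= 88.4198%

88.4198%


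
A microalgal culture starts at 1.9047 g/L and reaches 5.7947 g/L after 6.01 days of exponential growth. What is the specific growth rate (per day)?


mu = ln(X2/X1) / dt
= ln(5.7947/1.9047) / 6.01
= 0.1851 per day

0.1851 per day


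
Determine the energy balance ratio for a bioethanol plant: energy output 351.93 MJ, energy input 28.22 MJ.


EROI = E_out / E_in
= 351.93 / 28.22
= 12.4709

12.4709


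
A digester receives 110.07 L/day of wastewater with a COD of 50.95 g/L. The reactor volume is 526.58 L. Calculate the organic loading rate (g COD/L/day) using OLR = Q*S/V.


OLR = Q * S / V
= 110.07 * 50.95 / 526.58
= 10.6500 g/L/day

10.6500 g/L/day


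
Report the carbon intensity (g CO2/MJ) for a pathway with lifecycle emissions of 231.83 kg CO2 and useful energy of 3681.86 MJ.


CI = CO2 * 1000 / E
= 231.83 * 1000 / 3681.86
= 62.9655 g CO2/MJ

62.9655 g CO2/MJ


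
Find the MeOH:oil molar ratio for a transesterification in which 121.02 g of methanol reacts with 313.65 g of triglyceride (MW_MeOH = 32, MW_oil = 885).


Molar ratio = n_MeOH / n_oil = (MeOH/32) / (oil/885) = (MeOH * 885) / (32 * oil)
= (121.02 * 885) / (32 * 313.65)
= 10.6710

10.6710


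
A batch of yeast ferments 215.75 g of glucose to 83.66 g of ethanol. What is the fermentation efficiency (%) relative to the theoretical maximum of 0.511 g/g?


Fermentation efficiency = (actual / (0.511 * glucose)) * 100
= (83.66 / (0.511 * 215.75)) * 100
= 75.8833%

75.8833%


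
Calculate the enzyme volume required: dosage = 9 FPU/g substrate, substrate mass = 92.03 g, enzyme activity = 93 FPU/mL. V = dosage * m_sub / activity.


V = dosage * m_sub / activity
V = 9 * 92.03 / 93
V = 8.9061 mL

8.9061 mL


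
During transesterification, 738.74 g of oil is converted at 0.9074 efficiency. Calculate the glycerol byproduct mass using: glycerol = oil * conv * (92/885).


glycerol = oil * conv * (92/885)
= 738.74 * 0.9074 * 92 / 885
= 69.6843 g

69.6843 g


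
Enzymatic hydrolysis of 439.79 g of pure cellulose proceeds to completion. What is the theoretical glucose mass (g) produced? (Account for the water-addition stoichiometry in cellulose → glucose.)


glucose = cellulose * 180/162
= 439.79 * 180/162
= 488.6556 g

488.6556 g


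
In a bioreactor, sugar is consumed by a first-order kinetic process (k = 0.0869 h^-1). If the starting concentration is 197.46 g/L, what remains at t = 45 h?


S = S0 * exp(-k * t)
S = 197.46 * exp(-0.0869 * 45)
S = 3.9552 g/L

3.9552 g/L


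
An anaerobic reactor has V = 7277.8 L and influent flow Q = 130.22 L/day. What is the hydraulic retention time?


HRT = V / Q
= 7277.8 / 130.22
= 55.8885 days

55.8885 days


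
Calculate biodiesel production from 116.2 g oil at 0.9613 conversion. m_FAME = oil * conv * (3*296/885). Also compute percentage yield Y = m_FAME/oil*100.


m_FAME = oil * conv * (3 * 296 / 885) = oil * conv * (888/885)
= 116.2 * 0.9613 * 888 / 885
= 112.0817 g
Y = m_FAME / oil * 100 = conv * (888/885) * 100
= 0.9613 * 888 / 885 * 100
= 96.46%

112.0817 g FAME; Y = 96.46%


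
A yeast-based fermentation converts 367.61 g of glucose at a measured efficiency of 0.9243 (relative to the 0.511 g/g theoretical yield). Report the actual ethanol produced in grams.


Actual ethanol: m = 0.511 * 367.61 * 0.9243
m = 173.6286 g

173.6286 g


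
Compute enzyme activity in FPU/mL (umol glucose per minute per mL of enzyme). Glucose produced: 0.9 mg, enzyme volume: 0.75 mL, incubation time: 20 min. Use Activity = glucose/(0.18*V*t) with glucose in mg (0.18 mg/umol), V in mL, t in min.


Activity = glucose_mg / (0.18 mg/umol * V_mL * t_min)
= 0.9 / (0.18 * 0.75 * 20)
= 0.3333 FPU/mL

0.3333 FPU/mL


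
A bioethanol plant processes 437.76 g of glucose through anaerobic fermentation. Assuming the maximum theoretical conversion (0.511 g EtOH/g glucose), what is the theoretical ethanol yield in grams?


Theoretical ethanol yield: m_EtOH = 0.511 * m_glucose
m_EtOH = 0.511 * 437.76 = 223.6954 g

223.6954 g


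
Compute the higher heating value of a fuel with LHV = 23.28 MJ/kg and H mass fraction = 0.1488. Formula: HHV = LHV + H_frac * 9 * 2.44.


HHV = LHV + H_frac * 9 * 2.44
= 23.28 + 0.1488 * 9 * 2.44
= 26.5476 MJ/kg

26.5476 MJ/kg


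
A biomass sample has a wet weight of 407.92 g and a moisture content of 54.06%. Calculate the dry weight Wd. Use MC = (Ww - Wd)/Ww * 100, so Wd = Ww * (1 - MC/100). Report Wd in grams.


Wd = Ww * (1 - MC/100)
= 407.92 * (1 - 54.06/100)
= 187.3984 g

187.3984 g


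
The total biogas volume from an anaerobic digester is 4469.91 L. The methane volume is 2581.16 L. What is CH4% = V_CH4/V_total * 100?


CH4% = V_CH4 / V_total * 100
= 2581.16 / 4469.91 * 100
= 57.7452%

57.7452%


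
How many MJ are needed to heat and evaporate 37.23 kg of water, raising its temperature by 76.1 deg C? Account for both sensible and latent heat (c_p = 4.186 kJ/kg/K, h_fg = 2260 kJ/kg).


E = m_water * (4.186 * dT + 2260) / 1000
= 37.23 * (4.186 * 76.1 + 2260) / 1000
= 95.9996 MJ

95.9996 MJ


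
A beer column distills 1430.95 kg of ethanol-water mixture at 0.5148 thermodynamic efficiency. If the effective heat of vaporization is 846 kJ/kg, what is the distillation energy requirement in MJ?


E = m * 846 / (eta * 1000)
= 1430.95 * 846 / (0.5148 * 1000)
= 2351.5612 MJ

2351.5612 MJ


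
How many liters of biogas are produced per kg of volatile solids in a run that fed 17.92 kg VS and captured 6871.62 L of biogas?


Y = V / VS
= 6871.62 / 17.92
= 383.4609 L/kg VS

383.4609 L/kg VS


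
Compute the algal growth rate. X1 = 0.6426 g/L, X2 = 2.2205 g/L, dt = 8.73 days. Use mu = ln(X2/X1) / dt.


mu = ln(X2/X1) / dt
= ln(2.2205/0.6426) / 8.73
= 0.1420 per day

0.1420 per day


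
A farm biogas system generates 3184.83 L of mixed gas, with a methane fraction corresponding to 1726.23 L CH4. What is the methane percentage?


CH4% = V_CH4 / V_total * 100
= 1726.23 / 3184.83 * 100
= 54.2016%

54.2016%


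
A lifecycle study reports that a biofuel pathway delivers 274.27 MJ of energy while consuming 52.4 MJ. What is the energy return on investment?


EROI = E_out / E_in
= 274.27 / 52.4
= 5.2342

5.2342


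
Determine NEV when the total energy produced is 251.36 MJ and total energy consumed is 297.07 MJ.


NEV = E_out - E_in
= 251.36 - 297.07
= -45.7100 MJ

-45.7100 MJ


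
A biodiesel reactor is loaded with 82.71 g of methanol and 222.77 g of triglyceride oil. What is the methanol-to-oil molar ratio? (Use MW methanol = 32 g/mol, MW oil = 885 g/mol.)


Molar ratio = n_MeOH / n_oil = (MeOH/32) / (oil/885) = (MeOH * 885) / (32 * oil)
= (82.71 * 885) / (32 * 222.77)
= 10.2682

10.2682


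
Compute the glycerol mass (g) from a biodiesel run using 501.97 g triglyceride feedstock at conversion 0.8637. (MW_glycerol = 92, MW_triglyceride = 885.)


glycerol = oil * conv * (92/885)
= 501.97 * 0.8637 * 92 / 885
= 45.0698 g

45.0698 g


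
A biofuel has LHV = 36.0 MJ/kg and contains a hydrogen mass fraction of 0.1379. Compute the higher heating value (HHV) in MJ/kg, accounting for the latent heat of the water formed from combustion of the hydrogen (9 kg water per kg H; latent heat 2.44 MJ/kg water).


HHV = LHV + H_frac * 9 * 2.44
= 36.0 + 0.1379 * 9 * 2.44
= 39.0283 MJ/kg

39.0283 MJ/kg


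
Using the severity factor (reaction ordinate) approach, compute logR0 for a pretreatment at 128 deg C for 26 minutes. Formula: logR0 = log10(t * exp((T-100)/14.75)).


logR0 = log10(t * exp((T - 100) / 14.75))
= log10(26 * exp((128 - 100) / 14.75))
= 2.2394

2.2394


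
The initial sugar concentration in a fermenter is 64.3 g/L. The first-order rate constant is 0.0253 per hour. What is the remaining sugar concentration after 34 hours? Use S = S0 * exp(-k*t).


S = S0 * exp(-k * t)
S = 64.3 * exp(-0.0253 * 34)
S = 27.2039 g/L

27.2039 g/L


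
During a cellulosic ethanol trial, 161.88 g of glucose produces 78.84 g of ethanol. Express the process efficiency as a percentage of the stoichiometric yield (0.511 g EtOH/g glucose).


Fermentation efficiency = (actual / (0.511 * glucose)) * 100
= (78.84 / (0.511 * 161.88)) * 100
= 95.3087%

95.3087%


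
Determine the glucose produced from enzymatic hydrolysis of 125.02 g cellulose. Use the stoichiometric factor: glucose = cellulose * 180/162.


glucose = cellulose * 180/162
= 125.02 * 180/162
= 138.9111 g

138.9111 g


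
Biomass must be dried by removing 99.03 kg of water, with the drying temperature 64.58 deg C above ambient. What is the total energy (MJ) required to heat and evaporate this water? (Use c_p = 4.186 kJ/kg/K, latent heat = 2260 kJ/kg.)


E = m_water * (4.186 * dT + 2260) / 1000
= 99.03 * (4.186 * 64.58 + 2260) / 1000
= 250.5788 MJ

250.5788 MJ


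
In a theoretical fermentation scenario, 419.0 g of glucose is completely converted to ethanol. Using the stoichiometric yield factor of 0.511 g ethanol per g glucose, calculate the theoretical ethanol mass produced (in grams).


Theoretical ethanol yield: m_EtOH = 0.511 * m_glucose
m_EtOH = 0.511 * 419.0 = 214.1090 g

214.1090 g


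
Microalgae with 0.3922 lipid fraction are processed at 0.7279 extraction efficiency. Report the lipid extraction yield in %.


Y = lipid_content * extraction_eff * 100
= 0.3922 * 0.7279 * 100
= 28.5482%

28.5482%


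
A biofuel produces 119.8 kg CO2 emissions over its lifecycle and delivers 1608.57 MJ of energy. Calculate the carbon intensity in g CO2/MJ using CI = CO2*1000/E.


CI = CO2 * 1000 / E
= 119.8 * 1000 / 1608.57
= 74.4761 g CO2/MJ

74.4761 g CO2/MJ


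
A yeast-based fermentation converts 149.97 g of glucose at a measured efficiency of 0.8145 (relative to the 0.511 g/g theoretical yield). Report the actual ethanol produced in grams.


Actual ethanol: m = 0.511 * 149.97 * 0.8145
m = 62.4189 g

62.4189 g


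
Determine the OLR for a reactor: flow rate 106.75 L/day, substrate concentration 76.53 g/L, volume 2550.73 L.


OLR = Q * S / V
= 106.75 * 76.53 / 2550.73
= 3.2028 g/L/day

3.2028 g/L/day


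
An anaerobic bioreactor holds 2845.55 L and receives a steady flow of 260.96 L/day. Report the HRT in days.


HRT = V / Q
= 2845.55 / 260.96
= 10.9042 days

10.9042 days


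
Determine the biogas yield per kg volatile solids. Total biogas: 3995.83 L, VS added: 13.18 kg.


Y = V / VS
= 3995.83 / 13.18
= 303.1737 L/kg VS

303.1737 L/kg VS


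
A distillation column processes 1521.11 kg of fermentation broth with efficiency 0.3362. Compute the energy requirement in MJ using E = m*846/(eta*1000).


E = m * 846 / (eta * 1000)
= 1521.11 * 846 / (0.3362 * 1000)
= 3827.6593 MJ

3827.6593 MJ


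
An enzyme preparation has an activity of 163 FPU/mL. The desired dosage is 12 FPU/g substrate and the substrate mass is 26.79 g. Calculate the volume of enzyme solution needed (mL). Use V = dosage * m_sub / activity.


V = dosage * m_sub / activity
V = 12 * 26.79 / 163
V = 1.9723 mL

1.9723 mL


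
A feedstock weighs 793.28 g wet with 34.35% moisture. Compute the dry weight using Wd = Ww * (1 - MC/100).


Wd = Ww * (1 - MC/100)
= 793.28 * (1 - 34.35/100)
= 520.7883 g

520.7883 g


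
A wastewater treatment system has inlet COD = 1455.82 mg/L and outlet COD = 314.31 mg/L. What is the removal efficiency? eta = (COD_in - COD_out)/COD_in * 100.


eta = (COD_in - COD_out) / COD_in * 100
= (1455.82 - 314.31) / 1455.82 * 100
= 78.4101%

78.4101%


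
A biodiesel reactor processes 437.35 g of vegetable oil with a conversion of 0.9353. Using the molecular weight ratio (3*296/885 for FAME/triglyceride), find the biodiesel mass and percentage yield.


m_FAME = oil * conv * (3 * 296 / 885) = oil * conv * (888/885)
= 437.35 * 0.9353 * 888 / 885
= 410.4401 g
Y = m_FAME / oil * 100 = conv * (888/885) * 100
= 0.9353 * 888 / 885 * 100
= 93.85%

410.4401 g FAME; Y = 93.85%


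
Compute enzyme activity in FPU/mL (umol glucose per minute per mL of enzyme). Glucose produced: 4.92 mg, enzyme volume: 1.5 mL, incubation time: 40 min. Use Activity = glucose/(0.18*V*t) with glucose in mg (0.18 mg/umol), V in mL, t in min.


Activity = glucose_mg / (0.18 mg/umol * V_mL * t_min)
= 4.92 / (0.18 * 1.5 * 40)
= 0.4556 FPU/mL

0.4556 FPU/mL


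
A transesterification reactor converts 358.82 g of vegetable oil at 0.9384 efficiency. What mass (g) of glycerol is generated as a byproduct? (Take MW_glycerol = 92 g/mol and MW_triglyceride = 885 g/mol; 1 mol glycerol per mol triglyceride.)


glycerol = oil * conv * (92/885)
= 358.82 * 0.9384 * 92 / 885
= 35.0033 g

35.0033 g


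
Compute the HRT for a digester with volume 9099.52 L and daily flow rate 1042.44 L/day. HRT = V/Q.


HRT = V / Q
= 9099.52 / 1042.44
= 8.7291 days

8.7291 days


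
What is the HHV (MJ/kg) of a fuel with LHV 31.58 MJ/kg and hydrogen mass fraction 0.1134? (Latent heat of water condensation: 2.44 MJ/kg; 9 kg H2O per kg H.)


HHV = LHV + H_frac * 9 * 2.44
= 31.58 + 0.1134 * 9 * 2.44
= 34.0703 MJ/kg

34.0703 MJ/kg


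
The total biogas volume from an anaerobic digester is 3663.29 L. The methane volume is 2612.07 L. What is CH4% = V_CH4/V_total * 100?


CH4% = V_CH4 / V_total * 100
= 2612.07 / 3663.29 * 100
= 71.3039%

71.3039%


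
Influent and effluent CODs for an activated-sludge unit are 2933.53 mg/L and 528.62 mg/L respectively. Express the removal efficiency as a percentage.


eta = (COD_in - COD_out) / COD_in * 100
= (2933.53 - 528.62) / 2933.53 * 100
= 81.9801%

81.9801%


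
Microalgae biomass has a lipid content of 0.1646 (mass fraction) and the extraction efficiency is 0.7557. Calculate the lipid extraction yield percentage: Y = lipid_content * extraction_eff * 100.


Y = lipid_content * extraction_eff * 100
= 0.1646 * 0.7557 * 100
= 12.4388%

12.4388%


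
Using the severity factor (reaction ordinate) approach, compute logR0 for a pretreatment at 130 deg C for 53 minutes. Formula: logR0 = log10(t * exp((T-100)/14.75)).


logR0 = log10(t * exp((T - 100) / 14.75))
= log10(53 * exp((130 - 100) / 14.75))
= 2.6076

2.6076


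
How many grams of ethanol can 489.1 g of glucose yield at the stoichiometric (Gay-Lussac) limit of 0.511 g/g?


Theoretical ethanol yield: m_EtOH = 0.511 * m_glucose
m_EtOH = 0.511 * 489.1 = 249.9301 g

249.9301 g


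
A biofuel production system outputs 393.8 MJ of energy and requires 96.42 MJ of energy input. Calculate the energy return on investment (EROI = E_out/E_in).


EROI = E_out / E_in
= 393.8 / 96.42
= 4.0842

4.0842


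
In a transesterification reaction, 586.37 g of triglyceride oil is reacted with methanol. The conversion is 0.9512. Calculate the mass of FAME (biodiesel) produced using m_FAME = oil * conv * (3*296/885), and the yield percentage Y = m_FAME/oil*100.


m_FAME = oil * conv * (3 * 296 / 885) = oil * conv * (888/885)
= 586.37 * 0.9512 * 888 / 885
= 559.6458 g
Y = m_FAME / oil * 100 = conv * (888/885) * 100
= 0.9512 * 888 / 885 * 100
= 95.44%

559.6458 g FAME; Y = 95.44%


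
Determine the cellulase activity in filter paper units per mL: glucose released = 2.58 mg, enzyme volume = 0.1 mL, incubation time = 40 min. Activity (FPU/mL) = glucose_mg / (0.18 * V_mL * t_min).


Activity = glucose_mg / (0.18 mg/umol * V_mL * t_min)
= 2.58 / (0.18 * 0.1 * 40)
= 3.5833 FPU/mL

3.5833 FPU/mL


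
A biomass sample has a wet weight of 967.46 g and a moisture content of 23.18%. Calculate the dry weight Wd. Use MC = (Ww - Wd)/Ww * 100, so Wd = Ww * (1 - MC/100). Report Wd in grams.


Wd = Ww * (1 - MC/100)
= 967.46 * (1 - 23.18/100)
= 743.2028 g

743.2028 g


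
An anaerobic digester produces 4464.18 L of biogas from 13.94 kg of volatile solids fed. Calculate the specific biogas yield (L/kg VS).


Y = V / VS
= 4464.18 / 13.94
= 320.2425 L/kg VS

320.2425 L/kg VS


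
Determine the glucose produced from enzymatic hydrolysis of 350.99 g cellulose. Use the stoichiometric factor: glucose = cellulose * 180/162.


glucose = cellulose * 180/162
= 350.99 * 180/162
= 389.9889 g

389.9889 g


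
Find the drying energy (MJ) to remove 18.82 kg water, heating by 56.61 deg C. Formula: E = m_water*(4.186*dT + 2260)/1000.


E = m_water * (4.186 * dT + 2260) / 1000
= 18.82 * (4.186 * 56.61 + 2260) / 1000
= 46.9930 MJ

46.9930 MJ


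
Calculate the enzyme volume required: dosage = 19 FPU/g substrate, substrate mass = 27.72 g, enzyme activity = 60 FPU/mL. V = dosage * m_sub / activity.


V = dosage * m_sub / activity
V = 19 * 27.72 / 60
V = 8.7780 mL

8.7780 mL


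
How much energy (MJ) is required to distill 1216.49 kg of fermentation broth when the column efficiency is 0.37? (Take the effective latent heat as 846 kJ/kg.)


E = m * 846 / (eta * 1000)
= 1216.49 * 846 / (0.37 * 1000)
= 2781.4879 MJ

2781.4879 MJ


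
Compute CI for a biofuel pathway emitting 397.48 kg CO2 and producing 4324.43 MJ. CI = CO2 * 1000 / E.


CI = CO2 * 1000 / E
= 397.48 * 1000 / 4324.43
= 91.9150 g CO2/MJ

91.9150 g CO2/MJ


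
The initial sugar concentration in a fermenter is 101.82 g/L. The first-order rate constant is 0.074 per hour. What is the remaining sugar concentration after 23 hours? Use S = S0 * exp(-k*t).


S = S0 * exp(-k * t)
S = 101.82 * exp(-0.074 * 23)
S = 18.5637 g/L

18.5637 g/L


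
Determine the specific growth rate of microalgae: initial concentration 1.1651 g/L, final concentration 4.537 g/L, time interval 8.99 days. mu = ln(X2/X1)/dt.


mu = ln(X2/X1) / dt
= ln(4.537/1.1651) / 8.99
= 0.1512 per day

0.1512 per day


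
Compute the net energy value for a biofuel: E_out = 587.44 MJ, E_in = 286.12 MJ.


NEV = E_out - E_in
= 587.44 - 286.12
= 301.3200 MJ

301.3200 MJ


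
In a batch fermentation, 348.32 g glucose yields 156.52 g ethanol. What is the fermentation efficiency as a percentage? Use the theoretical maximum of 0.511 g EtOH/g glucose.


Fermentation efficiency = (actual / (0.511 * glucose)) * 100
= (156.52 / (0.511 * 348.32)) * 100
= 87.9368%

87.9368%


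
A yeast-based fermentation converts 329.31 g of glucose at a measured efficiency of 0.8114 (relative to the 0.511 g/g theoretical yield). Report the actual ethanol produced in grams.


Actual ethanol: m = 0.511 * 329.31 * 0.8114
m = 136.5403 g

136.5403 g


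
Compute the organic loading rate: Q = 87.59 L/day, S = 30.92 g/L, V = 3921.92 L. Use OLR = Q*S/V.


OLR = Q * S / V
= 87.59 * 30.92 / 3921.92
= 0.6906 g/L/day

0.6906 g/L/day


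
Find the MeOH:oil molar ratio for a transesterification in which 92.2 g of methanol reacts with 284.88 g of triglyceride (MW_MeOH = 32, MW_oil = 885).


Molar ratio = n_MeOH / n_oil = (MeOH/32) / (oil/885) = (MeOH * 885) / (32 * oil)
= (92.2 * 885) / (32 * 284.88)
= 8.9508

8.9508


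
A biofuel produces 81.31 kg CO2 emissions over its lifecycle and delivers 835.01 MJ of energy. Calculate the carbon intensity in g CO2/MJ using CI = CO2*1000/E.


CI = CO2 * 1000 / E
= 81.31 * 1000 / 835.01
= 97.3761 g CO2/MJ

97.3761 g CO2/MJ


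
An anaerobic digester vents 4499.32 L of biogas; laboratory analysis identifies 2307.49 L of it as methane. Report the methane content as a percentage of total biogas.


CH4% = V_CH4 / V_total * 100
= 2307.49 / 4499.32 * 100
= 51.2853%

51.2853%


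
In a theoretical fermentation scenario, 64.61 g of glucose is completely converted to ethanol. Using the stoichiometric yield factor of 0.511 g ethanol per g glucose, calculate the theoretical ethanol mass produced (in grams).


Theoretical ethanol yield: m_EtOH = 0.511 * m_glucose
m_EtOH = 0.511 * 64.61 = 33.0157 g

33.0157 g


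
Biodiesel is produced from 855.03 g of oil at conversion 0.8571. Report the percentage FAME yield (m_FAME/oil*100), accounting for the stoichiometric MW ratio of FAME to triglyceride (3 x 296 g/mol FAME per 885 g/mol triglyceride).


m_FAME = oil * conv * (3 * 296 / 885) = oil * conv * (888/885)
= 855.03 * 0.8571 * 888 / 885
= 735.3304 g
Y = m_FAME / oil * 100 = conv * (888/885) * 100
= 0.8571 * 888 / 885 * 100
= 86.00%

86.00%


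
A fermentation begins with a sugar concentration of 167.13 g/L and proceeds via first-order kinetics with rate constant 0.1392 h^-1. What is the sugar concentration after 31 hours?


S = S0 * exp(-k * t)
S = 167.13 * exp(-0.1392 * 31)
S = 2.2335 g/L

2.2335 g/L


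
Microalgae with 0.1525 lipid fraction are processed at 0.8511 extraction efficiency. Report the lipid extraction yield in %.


Y = lipid_content * extraction_eff * 100
= 0.1525 * 0.8511 * 100
= 12.9793%

12.9793%


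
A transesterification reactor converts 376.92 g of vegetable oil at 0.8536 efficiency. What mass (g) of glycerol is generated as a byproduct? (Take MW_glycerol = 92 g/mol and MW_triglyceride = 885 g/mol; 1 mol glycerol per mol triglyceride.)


glycerol = oil * conv * (92/885)
= 376.92 * 0.8536 * 92 / 885
= 33.4463 g

33.4463 g


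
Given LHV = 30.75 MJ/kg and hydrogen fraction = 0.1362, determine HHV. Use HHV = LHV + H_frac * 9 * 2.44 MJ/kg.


HHV = LHV + H_frac * 9 * 2.44
= 30.75 + 0.1362 * 9 * 2.44
= 33.7410 MJ/kg

33.7410 MJ/kg


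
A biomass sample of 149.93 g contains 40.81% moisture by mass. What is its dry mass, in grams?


Wd = Ww * (1 - MC/100)
= 149.93 * (1 - 40.81/100)
= 88.7436 g

88.7436 g


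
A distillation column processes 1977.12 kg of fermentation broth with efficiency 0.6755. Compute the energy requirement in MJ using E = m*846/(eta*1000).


E = m * 846 / (eta * 1000)
= 1977.12 * 846 / (0.6755 * 1000)
= 2476.1562 MJ

2476.1562 MJ


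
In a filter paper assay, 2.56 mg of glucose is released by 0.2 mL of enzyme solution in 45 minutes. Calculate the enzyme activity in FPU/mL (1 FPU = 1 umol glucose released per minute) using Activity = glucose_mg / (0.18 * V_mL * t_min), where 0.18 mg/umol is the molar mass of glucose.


Activity = glucose_mg / (0.18 mg/umol * V_mL * t_min)
= 2.56 / (0.18 * 0.2 * 45)
= 1.5802 FPU/mL

1.5802 FPU/mL


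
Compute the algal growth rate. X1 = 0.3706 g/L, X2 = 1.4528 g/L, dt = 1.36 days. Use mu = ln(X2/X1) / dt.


mu = ln(X2/X1) / dt
= ln(1.4528/0.3706) / 1.36
= 1.0045 per day

1.0045 per day


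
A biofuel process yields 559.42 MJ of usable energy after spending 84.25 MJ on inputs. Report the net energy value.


NEV = E_out - E_in
= 559.42 - 84.25
= 475.1700 MJ

475.1700 MJ


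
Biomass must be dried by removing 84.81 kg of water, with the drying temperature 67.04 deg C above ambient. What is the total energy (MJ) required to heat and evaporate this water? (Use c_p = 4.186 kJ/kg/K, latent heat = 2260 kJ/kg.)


E = m_water * (4.186 * dT + 2260) / 1000
= 84.81 * (4.186 * 67.04 + 2260) / 1000
= 215.4708 MJ

215.4708 MJ


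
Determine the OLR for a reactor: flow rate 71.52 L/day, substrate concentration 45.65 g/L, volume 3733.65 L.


OLR = Q * S / V
= 71.52 * 45.65 / 3733.65
= 0.8744 g/L/day

0.8744 g/L/day


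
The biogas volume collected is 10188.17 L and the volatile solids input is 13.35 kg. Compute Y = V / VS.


Y = V / VS
= 10188.17 / 13.35
= 763.1588 L/kg VS

763.1588 L/kg VS


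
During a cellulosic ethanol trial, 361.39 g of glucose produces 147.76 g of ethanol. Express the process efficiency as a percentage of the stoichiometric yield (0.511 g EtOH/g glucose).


Fermentation efficiency = (actual / (0.511 * glucose)) * 100
= (147.76 / (0.511 * 361.39)) * 100
= 80.0129%

80.0129%


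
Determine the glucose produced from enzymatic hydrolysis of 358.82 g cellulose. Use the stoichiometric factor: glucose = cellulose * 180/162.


glucose = cellulose * 180/162
= 358.82 * 180/162
= 398.6889 g

398.6889 g


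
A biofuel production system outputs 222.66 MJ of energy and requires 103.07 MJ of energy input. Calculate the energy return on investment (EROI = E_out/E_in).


EROI = E_out / E_in
= 222.66 / 103.07
= 2.1603

2.1603


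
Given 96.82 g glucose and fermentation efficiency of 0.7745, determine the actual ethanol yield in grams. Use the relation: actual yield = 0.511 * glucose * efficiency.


Actual ethanol: m = 0.511 * 96.82 * 0.7745
m = 38.3184 g

38.3184 g


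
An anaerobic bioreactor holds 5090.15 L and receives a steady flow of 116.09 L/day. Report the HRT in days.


HRT = V / Q
= 5090.15 / 116.09
= 43.8466 days

43.8466 days


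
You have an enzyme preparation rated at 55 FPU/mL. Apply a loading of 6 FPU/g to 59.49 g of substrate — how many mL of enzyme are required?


V = dosage * m_sub / activity
V = 6 * 59.49 / 55
V = 6.4898 mL

6.4898 mL


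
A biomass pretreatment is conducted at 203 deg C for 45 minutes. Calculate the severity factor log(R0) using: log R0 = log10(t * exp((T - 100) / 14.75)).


logR0 = log10(t * exp((T - 100) / 14.75))
= log10(45 * exp((203 - 100) / 14.75))
= 4.6859

4.6859


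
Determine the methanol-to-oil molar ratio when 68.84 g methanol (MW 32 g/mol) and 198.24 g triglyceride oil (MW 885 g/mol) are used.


Molar ratio = n_MeOH / n_oil = (MeOH/32) / (oil/885) = (MeOH * 885) / (32 * oil)
= (68.84 * 885) / (32 * 198.24)
= 9.6038

9.6038


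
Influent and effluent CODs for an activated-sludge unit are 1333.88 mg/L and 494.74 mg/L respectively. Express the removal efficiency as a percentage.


eta = (COD_in - COD_out) / COD_in * 100
= (1333.88 - 494.74) / 1333.88 * 100
= 62.9097%

62.9097%


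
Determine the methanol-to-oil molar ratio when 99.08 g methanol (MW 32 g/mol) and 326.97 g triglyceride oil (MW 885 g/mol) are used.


Molar ratio = n_MeOH / n_oil = (MeOH/32) / (oil/885) = (MeOH * 885) / (32 * oil)
= (99.08 * 885) / (32 * 326.97)
= 8.3805

8.3805


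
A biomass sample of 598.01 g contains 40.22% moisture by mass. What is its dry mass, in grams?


Wd = Ww * (1 - MC/100)
= 598.01 * (1 - 40.22/100)
= 357.4904 g

357.4904 g


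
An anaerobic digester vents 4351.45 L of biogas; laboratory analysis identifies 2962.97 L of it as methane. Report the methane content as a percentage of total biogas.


CH4% = V_CH4 / V_total * 100
= 2962.97 / 4351.45 * 100
= 68.0916%

68.0916%


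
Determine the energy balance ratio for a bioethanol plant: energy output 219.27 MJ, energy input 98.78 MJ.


EROI = E_out / E_in
= 219.27 / 98.78
= 2.2198

2.2198


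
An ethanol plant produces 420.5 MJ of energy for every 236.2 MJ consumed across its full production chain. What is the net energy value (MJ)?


NEV = E_out - E_in
= 420.5 - 236.2
= 184.3000 MJ

184.3000 MJ


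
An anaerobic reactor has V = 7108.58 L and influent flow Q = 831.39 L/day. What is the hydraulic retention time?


HRT = V / Q
= 7108.58 / 831.39
= 8.5502 days

8.5502 days


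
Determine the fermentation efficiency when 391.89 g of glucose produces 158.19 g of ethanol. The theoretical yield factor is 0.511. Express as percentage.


Fermentation efficiency = (actual / (0.511 * glucose)) * 100
= (158.19 / (0.511 * 391.89)) * 100
= 78.9940%

78.9940%


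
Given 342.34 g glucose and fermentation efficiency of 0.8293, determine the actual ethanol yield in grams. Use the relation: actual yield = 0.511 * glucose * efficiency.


Actual ethanol: m = 0.511 * 342.34 * 0.8293
m = 145.0742 g

145.0742 g


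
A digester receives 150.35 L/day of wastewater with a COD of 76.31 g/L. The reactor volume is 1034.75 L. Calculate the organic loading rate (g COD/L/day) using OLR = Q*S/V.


OLR = Q * S / V
= 150.35 * 76.31 / 1034.75
= 11.0879 g/L/day

11.0879 g/L/day


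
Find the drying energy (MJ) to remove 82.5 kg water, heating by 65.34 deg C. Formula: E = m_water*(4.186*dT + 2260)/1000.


E = m_water * (4.186 * dT + 2260) / 1000
= 82.5 * (4.186 * 65.34 + 2260) / 1000
= 209.0148 MJ

209.0148 MJ


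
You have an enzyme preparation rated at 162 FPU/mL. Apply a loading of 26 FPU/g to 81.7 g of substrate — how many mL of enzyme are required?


V = dosage * m_sub / activity
V = 26 * 81.7 / 162
V = 13.1123 mL

13.1123 mL


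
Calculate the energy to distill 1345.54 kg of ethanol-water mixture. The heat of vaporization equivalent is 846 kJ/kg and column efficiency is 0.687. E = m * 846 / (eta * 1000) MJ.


E = m * 846 / (eta * 1000)
= 1345.54 * 846 / (0.687 * 1000)
= 1656.9532 MJ

1656.9532 MJ


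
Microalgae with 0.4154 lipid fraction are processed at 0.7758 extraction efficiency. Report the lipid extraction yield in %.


Y = lipid_content * extraction_eff * 100
= 0.4154 * 0.7758 * 100
= 32.2267%

32.2267%


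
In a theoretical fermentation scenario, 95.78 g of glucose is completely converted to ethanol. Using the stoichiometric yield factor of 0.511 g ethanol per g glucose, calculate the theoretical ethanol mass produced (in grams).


Theoretical ethanol yield: m_EtOH = 0.511 * m_glucose
m_EtOH = 0.511 * 95.78 = 48.9436 g

48.9436 g


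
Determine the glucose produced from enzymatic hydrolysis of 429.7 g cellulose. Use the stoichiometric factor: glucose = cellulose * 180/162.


glucose = cellulose * 180/162
= 429.7 * 180/162
= 477.4444 g

477.4444 g


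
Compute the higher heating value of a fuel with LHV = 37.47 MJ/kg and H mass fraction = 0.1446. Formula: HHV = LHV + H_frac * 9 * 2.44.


HHV = LHV + H_frac * 9 * 2.44
= 37.47 + 0.1446 * 9 * 2.44
= 40.6454 MJ/kg

40.6454 MJ/kg


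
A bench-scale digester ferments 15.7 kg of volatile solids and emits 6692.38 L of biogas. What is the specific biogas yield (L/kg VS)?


Y = V / VS
= 6692.38 / 15.7
= 426.2662 L/kg VS

426.2662 L/kg VS


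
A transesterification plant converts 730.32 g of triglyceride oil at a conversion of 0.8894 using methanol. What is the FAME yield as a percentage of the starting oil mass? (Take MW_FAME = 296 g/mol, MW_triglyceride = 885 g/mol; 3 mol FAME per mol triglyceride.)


m_FAME = oil * conv * (3 * 296 / 885) = oil * conv * (888/885)
= 730.32 * 0.8894 * 888 / 885
= 651.7485 g
Y = m_FAME / oil * 100 = conv * (888/885) * 100
= 0.8894 * 888 / 885 * 100
= 89.24%

89.24%


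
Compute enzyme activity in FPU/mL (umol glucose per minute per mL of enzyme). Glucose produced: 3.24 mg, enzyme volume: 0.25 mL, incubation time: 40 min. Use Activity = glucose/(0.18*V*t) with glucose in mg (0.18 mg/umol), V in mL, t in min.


Activity = glucose_mg / (0.18 mg/umol * V_mL * t_min)
= 3.24 / (0.18 * 0.25 * 40)
= 1.8000 FPU/mL

1.8000 FPU/mL
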